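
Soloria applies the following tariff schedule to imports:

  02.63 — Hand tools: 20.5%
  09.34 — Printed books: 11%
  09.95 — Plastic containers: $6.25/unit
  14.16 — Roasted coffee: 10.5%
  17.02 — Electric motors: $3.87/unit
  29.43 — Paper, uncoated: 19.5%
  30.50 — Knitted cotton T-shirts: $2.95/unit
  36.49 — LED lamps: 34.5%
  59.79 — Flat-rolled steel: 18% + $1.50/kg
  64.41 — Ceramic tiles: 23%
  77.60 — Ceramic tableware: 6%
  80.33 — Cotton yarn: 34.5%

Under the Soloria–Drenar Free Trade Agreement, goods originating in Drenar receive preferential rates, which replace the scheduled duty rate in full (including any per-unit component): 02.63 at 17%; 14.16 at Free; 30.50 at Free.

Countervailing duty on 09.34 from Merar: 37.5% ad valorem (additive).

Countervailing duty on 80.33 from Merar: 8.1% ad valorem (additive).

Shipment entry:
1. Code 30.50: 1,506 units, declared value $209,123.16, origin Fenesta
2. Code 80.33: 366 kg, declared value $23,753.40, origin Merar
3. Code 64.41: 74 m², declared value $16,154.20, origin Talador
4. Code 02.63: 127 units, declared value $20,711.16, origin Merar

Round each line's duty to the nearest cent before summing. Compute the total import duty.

$22,522.91

Line 1 (30.50, Fenesta, 1,506 units, $209,123.16):
Base rate for 30.50 is $2.95/unit.
30.50 has an FTA preferential rate, but origin Fenesta is not Drenar; base rate stands.
Duty = 1,506 × $2.95 = $4,442.70.
Line 2 (80.33, Merar, 366 kg, $23,753.40):
Base rate for 80.33 is 34.5%.
Additional duty on 80.33 from Merar: +8.1%. Applied ad valorem rate: 34.5% + 8.1% = 42.6%.
Duty = $23,753.40 × 42.6% = $10,118.95.
Line 3 (64.41, Talador, 74 m², $16,154.20):
Base rate for 64.41 is 23%.
Duty = $16,154.20 × 23% = $3,715.47.
Line 4 (02.63, Merar, 127 units, $20,711.16):
Base rate for 02.63 is 20.5%.
02.63 has an FTA preferential rate, but origin Merar is not Drenar; base rate stands.
Duty = $20,711.16 × 20.5% = $4,245.79.
Total = $4,442.70 + $10,118.95 + $3,715.47 + $4,245.79 = $22,522.91.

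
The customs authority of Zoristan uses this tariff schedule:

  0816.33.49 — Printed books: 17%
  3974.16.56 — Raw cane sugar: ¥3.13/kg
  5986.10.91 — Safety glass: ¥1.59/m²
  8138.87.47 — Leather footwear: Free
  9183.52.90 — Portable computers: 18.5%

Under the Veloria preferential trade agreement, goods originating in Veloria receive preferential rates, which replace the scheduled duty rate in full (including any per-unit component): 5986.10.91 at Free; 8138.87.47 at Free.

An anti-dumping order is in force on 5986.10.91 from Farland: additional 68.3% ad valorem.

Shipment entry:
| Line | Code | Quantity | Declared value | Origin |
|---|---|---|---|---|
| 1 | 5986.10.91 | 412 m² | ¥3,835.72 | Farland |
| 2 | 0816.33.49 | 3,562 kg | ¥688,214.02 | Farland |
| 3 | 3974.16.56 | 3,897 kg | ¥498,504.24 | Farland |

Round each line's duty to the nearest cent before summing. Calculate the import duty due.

¥132,468.87

Line 1 (5986.10.91, Farland, 412 m², ¥3,835.72):
Base rate for 5986.10.91 is ¥1.59/m².
5986.10.91 has an FTA preferential rate, but origin Farland is not Veloria; base rate stands.
Additional duty on 5986.10.91 from Farland: +68.3% ad valorem. Applied ad valorem rate = 68.3%.
Duty = ¥3,835.72 × 68.3% + 412 × ¥1.59 = ¥3,274.88.
Line 2 (0816.33.49, Farland, 3,562 kg, ¥688,214.02):
Base rate for 0816.33.49 is 17%.
Duty = ¥688,214.02 × 17% = ¥116,996.38.
Line 3 (3974.16.56, Farland, 3,897 kg, ¥498,504.24):
Base rate for 3974.16.56 is ¥3.13/kg.
Duty = 3,897 × ¥3.13 = ¥12,197.61.
Total = ¥3,274.88 + ¥116,996.38 + ¥12,197.61 = ¥132,468.87.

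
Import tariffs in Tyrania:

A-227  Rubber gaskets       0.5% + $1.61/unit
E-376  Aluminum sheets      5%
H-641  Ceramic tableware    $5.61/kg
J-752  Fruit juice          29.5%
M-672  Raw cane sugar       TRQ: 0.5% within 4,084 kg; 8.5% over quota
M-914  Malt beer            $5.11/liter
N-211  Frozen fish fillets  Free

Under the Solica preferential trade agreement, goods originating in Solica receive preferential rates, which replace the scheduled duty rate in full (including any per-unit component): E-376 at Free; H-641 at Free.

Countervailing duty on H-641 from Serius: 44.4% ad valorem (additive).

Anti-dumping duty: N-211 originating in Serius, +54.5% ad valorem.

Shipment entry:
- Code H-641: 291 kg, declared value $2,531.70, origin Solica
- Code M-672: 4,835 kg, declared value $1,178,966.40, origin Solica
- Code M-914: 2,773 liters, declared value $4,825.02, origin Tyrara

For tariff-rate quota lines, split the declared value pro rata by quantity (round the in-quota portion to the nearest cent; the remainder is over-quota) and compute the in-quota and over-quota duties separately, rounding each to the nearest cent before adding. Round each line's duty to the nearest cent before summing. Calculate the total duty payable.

$34,714.77

Line 1 (H-641, Solica, 291 kg, $2,531.70):
Base rate for H-641 is $5.61/kg.
Origin Solica qualifies under the Tyrania–Solica agreement and H-641 is covered: preferential rate Free applies instead.
The additional-duty order on H-641 targets Serius, not Solica; it does not apply.
Duty = $2,531.70 × 0% = $0.00.
Line 2 (M-672, Solica, 4,835 kg, $1,178,966.40):
Code M-672 is under a tariff-rate quota (threshold 4,084 kg). In-quota: 4,084 kg at 0.5%; over-quota: 751 kg at 8.5%.
Pro-rata value split: in-quota = $1,178,966.40 × 4,084/4,835 = $995,842.56; over-quota = $1,178,966.40 − $995,842.56 = $183,123.84.
In-quota duty = $995,842.56 × 0.5% = $4,979.21. Over-quota duty = $183,123.84 × 8.5% = $15,565.53.
Line duty = $4,979.21 + $15,565.53 = $20,544.74.
Line 3 (M-914, Tyrara, 2,773 liters, $4,825.02):
Base rate for M-914 is $5.11/liter.
Duty = 2,773 × $5.11 = $14,170.03.
Total = $0.00 + $20,544.74 + $14,170.03 = $34,714.77.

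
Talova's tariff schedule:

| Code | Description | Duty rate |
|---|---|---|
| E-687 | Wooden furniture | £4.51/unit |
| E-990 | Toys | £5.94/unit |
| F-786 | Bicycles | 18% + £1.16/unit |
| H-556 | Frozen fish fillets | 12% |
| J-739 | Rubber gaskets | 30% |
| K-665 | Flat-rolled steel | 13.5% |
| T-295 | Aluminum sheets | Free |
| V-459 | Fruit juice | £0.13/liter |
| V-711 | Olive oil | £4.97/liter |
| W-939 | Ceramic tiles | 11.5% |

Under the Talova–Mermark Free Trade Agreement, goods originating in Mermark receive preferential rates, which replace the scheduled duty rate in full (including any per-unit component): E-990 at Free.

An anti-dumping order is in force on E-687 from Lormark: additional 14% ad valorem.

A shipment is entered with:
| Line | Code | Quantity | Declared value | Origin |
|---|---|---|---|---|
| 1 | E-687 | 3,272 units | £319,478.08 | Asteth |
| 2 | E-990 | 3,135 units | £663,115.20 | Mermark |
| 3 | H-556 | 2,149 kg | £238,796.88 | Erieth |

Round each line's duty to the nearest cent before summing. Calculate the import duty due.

Line 1 (E-687, Asteth, 3,272 units, £319,478.08):
Base rate for E-687 is £4.51/unit.
The additional-duty order on E-687 targets Lormark, not Asteth; it does not apply.
Duty = 3,272 × £4.51 = £14,756.72.
Line 2 (E-990, Mermark, 3,135 units, £663,115.20):
Base rate for E-990 is £5.94/unit.
Origin Mermark qualifies under the Talova–Mermark agreement and E-990 is covered: preferential rate Free applies instead.
Duty = £663,115.20 × 0% = £0.00.
Line 3 (H-556, Erieth, 2,149 kg, £238,796.88):
Base rate for H-556 is 12%.
Duty = £238,796.88 × 12% = £28,655.63.
Total = £14,756.72 + £0.00 + £28,655.63 = £43,412.35.

£43,412.35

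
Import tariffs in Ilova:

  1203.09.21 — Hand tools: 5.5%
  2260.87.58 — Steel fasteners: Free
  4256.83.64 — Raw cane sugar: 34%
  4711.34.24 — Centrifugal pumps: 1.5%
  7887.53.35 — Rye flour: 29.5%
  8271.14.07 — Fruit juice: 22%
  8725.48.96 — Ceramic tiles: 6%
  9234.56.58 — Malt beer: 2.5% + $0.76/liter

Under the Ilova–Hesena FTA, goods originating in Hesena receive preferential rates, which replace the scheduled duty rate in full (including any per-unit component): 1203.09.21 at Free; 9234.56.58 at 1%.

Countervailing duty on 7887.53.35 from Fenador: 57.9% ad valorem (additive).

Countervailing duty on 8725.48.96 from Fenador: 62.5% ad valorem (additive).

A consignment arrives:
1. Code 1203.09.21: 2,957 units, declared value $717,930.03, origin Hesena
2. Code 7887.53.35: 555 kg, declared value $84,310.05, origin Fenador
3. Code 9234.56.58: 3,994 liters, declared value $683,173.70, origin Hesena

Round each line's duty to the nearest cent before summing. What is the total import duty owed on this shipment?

$80,518.72

Line 1 (1203.09.21, Hesena, 2,957 units, $717,930.03):
Base rate for 1203.09.21 is 5.5%.
Origin Hesena qualifies under the Ilova–Hesena agreement and 1203.09.21 is covered: preferential rate Free applies instead.
Duty = $717,930.03 × 0% = $0.00.
Line 2 (7887.53.35, Fenador, 555 kg, $84,310.05):
Base rate for 7887.53.35 is 29.5%.
Additional duty on 7887.53.35 from Fenador: +57.9%. Applied ad valorem rate: 29.5% + 57.9% = 87.4%.
Duty = $84,310.05 × 87.4% = $73,686.98.
Line 3 (9234.56.58, Hesena, 3,994 liters, $683,173.70):
Base rate for 9234.56.58 is 2.5% + $0.76/liter.
Origin Hesena qualifies under the Ilova–Hesena agreement and 9234.56.58 is covered: preferential rate 1% applies instead.
Duty = $683,173.70 × 1% = $6,831.74.
Total = $0.00 + $73,686.98 + $6,831.74 = $80,518.72.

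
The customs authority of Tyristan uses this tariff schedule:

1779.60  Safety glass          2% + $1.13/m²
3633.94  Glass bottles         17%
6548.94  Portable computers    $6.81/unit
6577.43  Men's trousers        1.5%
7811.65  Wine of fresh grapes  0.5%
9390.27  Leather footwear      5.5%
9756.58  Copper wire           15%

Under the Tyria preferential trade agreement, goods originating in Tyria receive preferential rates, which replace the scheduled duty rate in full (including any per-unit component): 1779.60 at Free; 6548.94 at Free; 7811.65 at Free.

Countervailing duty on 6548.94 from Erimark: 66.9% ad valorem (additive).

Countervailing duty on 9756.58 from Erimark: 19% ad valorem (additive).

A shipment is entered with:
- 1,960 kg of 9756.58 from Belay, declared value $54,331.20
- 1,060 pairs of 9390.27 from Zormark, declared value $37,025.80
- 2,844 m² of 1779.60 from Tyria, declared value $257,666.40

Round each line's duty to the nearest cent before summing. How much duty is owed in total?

$10,186.10

Line 1 (9756.58, Belay, 1,960 kg, $54,331.20):
Base rate for 9756.58 is 15%.
The additional-duty order on 9756.58 targets Erimark, not Belay; it does not apply.
Duty = $54,331.20 × 15% = $8,149.68.
Line 2 (9390.27, Zormark, 1,060 pairs, $37,025.80):
Base rate for 9390.27 is 5.5%.
Duty = $37,025.80 × 5.5% = $2,036.42.
Line 3 (1779.60, Tyria, 2,844 m², $257,666.40):
Base rate for 1779.60 is 2% + $1.13/m².
Origin Tyria qualifies under the Tyristan–Tyria agreement and 1779.60 is covered: preferential rate Free applies instead.
Duty = $257,666.40 × 0% = $0.00.
Total = $8,149.68 + $2,036.42 + $0.00 = $10,186.10.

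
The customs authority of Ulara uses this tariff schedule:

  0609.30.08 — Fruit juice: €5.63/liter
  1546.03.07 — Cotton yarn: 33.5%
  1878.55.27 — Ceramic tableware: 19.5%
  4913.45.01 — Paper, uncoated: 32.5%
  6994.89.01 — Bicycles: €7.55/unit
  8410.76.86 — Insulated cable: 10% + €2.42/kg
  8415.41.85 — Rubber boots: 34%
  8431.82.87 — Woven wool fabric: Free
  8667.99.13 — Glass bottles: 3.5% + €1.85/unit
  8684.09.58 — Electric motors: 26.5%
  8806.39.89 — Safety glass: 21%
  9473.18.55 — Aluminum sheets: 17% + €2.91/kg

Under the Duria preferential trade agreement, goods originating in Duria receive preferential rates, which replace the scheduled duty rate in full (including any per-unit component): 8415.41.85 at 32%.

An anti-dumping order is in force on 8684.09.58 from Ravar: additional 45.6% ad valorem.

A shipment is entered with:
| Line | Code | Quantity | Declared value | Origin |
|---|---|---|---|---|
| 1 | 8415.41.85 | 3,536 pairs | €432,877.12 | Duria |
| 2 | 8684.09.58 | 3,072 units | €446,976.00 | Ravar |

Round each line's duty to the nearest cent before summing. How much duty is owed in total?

€460,790.38

Line 1 (8415.41.85, Duria, 3,536 pairs, €432,877.12):
Base rate for 8415.41.85 is 34%.
Origin Duria qualifies under the Ulara–Duria agreement and 8415.41.85 is covered: preferential rate 32% applies instead.
Duty = €432,877.12 × 32% = €138,520.68.
Line 2 (8684.09.58, Ravar, 3,072 units, €446,976.00):
Base rate for 8684.09.58 is 26.5%.
Additional duty on 8684.09.58 from Ravar: +45.6%. Applied ad valorem rate: 26.5% + 45.6% = 72.1%.
Duty = €446,976.00 × 72.1% = €322,269.70.
Total = €138,520.68 + €322,269.70 = €460,790.38.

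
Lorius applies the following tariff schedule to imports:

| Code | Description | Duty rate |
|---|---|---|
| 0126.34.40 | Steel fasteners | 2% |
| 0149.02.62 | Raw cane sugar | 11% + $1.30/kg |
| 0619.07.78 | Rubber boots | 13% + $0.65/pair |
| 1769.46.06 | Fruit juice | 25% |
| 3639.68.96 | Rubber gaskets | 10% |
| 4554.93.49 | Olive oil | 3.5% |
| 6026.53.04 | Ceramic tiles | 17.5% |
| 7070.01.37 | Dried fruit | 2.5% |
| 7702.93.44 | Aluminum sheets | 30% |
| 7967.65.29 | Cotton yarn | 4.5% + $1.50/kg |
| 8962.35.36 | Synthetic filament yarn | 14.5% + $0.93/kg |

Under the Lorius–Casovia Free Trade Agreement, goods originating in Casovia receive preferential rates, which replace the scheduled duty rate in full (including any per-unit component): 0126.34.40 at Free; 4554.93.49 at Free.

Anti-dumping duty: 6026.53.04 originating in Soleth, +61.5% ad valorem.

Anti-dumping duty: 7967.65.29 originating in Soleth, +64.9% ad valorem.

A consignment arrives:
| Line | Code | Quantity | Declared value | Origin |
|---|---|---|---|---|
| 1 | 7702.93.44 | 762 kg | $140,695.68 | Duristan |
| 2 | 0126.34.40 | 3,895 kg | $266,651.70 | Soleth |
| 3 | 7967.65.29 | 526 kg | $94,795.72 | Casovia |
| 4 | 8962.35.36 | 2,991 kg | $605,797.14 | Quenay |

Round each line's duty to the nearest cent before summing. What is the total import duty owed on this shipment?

Line 1 (7702.93.44, Duristan, 762 kg, $140,695.68):
Base rate for 7702.93.44 is 30%.
Duty = $140,695.68 × 30% = $42,208.70.
Line 2 (0126.34.40, Soleth, 3,895 kg, $266,651.70):
Base rate for 0126.34.40 is 2%.
0126.34.40 has an FTA preferential rate, but origin Soleth is not Casovia; base rate stands.
Duty = $266,651.70 × 2% = $5,333.03.
Line 3 (7967.65.29, Casovia, 526 kg, $94,795.72):
Base rate for 7967.65.29 is 4.5% + $1.50/kg.
Origin Casovia is the FTA partner but 7967.65.29 is not on the preference list; base rate stands.
The additional-duty order on 7967.65.29 targets Soleth, not Casovia; it does not apply.
Duty = $94,795.72 × 4.5% + 526 × $1.50 = $5,054.81.
Line 4 (8962.35.36, Quenay, 2,991 kg, $605,797.14):
Base rate for 8962.35.36 is 14.5% + $0.93/kg.
Duty = $605,797.14 × 14.5% + 2,991 × $0.93 = $90,622.22.
Total = $42,208.70 + $5,333.03 + $5,054.81 + $90,622.22 = $143,218.76.

$143,218.76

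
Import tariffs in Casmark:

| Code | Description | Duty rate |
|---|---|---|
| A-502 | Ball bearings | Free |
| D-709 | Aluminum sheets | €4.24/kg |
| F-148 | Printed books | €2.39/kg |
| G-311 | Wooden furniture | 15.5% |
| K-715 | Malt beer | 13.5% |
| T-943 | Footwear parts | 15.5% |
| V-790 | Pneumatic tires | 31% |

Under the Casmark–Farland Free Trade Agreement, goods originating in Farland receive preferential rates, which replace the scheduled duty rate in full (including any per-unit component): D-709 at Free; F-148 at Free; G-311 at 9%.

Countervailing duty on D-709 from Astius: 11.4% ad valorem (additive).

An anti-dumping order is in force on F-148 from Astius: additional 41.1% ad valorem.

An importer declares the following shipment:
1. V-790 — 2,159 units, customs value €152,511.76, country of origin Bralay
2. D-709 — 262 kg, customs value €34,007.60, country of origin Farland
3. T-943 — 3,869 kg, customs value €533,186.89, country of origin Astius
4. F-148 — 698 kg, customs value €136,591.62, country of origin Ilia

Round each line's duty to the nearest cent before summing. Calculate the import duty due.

€131,590.84

Line 1 (V-790, Bralay, 2,159 units, €152,511.76):
Base rate for V-790 is 31%.
Duty = €152,511.76 × 31% = €47,278.65.
Line 2 (D-709, Farland, 262 kg, €34,007.60):
Base rate for D-709 is €4.24/kg.
Origin Farland qualifies under the Casmark–Farland agreement and D-709 is covered: preferential rate Free applies instead.
The additional-duty order on D-709 targets Astius, not Farland; it does not apply.
Duty = €34,007.60 × 0% = €0.00.
Line 3 (T-943, Astius, 3,869 kg, €533,186.89):
Base rate for T-943 is 15.5%.
Duty = €533,186.89 × 15.5% = €82,643.97.
Line 4 (F-148, Ilia, 698 kg, €136,591.62):
Base rate for F-148 is €2.39/kg.
F-148 has an FTA preferential rate, but origin Ilia is not Farland; base rate stands.
The additional-duty order on F-148 targets Astius, not Ilia; it does not apply.
Duty = 698 × €2.39 = €1,668.22.
Total = €47,278.65 + €0.00 + €82,643.97 + €1,668.22 = €131,590.84.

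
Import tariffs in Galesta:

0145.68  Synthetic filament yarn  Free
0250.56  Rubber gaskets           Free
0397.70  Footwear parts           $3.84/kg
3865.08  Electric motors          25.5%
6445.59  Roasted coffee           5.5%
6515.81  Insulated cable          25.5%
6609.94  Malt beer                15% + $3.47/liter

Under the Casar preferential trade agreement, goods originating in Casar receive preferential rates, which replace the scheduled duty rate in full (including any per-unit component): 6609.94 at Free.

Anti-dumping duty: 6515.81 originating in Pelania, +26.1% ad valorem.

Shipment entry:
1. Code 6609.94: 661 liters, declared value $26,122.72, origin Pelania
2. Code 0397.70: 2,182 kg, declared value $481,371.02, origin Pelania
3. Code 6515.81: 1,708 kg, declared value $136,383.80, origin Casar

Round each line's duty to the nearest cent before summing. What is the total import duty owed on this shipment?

$49,368.83

Line 1 (6609.94, Pelania, 661 liters, $26,122.72):
Base rate for 6609.94 is 15% + $3.47/liter.
6609.94 has an FTA preferential rate, but origin Pelania is not Casar; base rate stands.
Duty = $26,122.72 × 15% + 661 × $3.47 = $6,212.08.
Line 2 (0397.70, Pelania, 2,182 kg, $481,371.02):
Base rate for 0397.70 is $3.84/kg.
Duty = 2,182 × $3.84 = $8,378.88.
Line 3 (6515.81, Casar, 1,708 kg, $136,383.80):
Base rate for 6515.81 is 25.5%.
Origin Casar is the FTA partner but 6515.81 is not on the preference list; base rate stands.
The additional-duty order on 6515.81 targets Pelania, not Casar; it does not apply.
Duty = $136,383.80 × 25.5% = $34,777.87.
Total = $6,212.08 + $8,378.88 + $34,777.87 = $49,368.83.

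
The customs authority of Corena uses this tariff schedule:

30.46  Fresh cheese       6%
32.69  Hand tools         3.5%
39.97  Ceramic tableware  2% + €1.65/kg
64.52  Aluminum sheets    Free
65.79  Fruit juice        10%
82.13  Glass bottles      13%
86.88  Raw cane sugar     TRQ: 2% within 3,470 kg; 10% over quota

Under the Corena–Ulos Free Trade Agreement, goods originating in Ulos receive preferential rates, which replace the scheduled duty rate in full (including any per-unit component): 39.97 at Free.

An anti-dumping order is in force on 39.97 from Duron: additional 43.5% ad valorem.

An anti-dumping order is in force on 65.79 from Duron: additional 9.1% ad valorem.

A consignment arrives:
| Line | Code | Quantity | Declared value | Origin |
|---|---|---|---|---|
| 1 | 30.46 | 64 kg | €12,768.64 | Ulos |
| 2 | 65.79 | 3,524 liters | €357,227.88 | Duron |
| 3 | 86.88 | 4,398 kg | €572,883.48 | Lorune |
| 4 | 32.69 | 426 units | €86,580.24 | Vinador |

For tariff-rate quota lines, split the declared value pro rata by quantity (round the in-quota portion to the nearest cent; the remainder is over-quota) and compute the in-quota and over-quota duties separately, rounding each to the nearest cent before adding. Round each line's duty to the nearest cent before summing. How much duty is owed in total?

Line 1 (30.46, Ulos, 64 kg, €12,768.64):
Base rate for 30.46 is 6%.
Origin Ulos is the FTA partner but 30.46 is not on the preference list; base rate stands.
Duty = €12,768.64 × 6% = €766.12.
Line 2 (65.79, Duron, 3,524 liters, €357,227.88):
Base rate for 65.79 is 10%.
Additional duty on 65.79 from Duron: +9.1%. Applied ad valorem rate: 10% + 9.1% = 19.1%.
Duty = €357,227.88 × 19.1% = €68,230.53.
Line 3 (86.88, Lorune, 4,398 kg, €572,883.48):
Code 86.88 is under a tariff-rate quota (threshold 3,470 kg). In-quota: 3,470 kg at 2%; over-quota: 928 kg at 10%.
Pro-rata value split: in-quota = €572,883.48 × 3,470/4,398 = €452,002.20; over-quota = €572,883.48 − €452,002.20 = €120,881.28.
In-quota duty = €452,002.20 × 2% = €9,040.04. Over-quota duty = €120,881.28 × 10% = €12,088.13.
Line duty = €9,040.04 + €12,088.13 = €21,128.17.
Line 4 (32.69, Vinador, 426 units, €86,580.24):
Base rate for 32.69 is 3.5%.
Duty = €86,580.24 × 3.5% = €3,030.31.
Total = €766.12 + €68,230.53 + €21,128.17 + €3,030.31 = €93,155.13.

€93,155.13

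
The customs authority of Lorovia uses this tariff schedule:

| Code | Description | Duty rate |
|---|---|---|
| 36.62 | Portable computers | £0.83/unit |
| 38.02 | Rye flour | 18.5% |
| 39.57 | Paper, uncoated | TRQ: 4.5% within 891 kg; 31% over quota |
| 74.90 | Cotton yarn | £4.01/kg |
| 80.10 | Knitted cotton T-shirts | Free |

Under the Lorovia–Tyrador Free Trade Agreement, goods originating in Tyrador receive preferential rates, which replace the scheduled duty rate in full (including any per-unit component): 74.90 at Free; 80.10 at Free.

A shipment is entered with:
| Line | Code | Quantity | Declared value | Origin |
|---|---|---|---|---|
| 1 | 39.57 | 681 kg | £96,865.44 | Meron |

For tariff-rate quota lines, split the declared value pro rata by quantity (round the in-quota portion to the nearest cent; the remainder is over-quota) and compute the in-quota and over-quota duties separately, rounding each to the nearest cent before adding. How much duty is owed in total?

£4,358.94

Line 1 (39.57, Meron, 681 kg, £96,865.44):
Code 39.57 is under a tariff-rate quota (threshold 891 kg). Quantity 681 kg is within the quota, so the in-quota rate 4.5% applies to the full value.
Duty = £96,865.44 × 4.5% = £4,358.94.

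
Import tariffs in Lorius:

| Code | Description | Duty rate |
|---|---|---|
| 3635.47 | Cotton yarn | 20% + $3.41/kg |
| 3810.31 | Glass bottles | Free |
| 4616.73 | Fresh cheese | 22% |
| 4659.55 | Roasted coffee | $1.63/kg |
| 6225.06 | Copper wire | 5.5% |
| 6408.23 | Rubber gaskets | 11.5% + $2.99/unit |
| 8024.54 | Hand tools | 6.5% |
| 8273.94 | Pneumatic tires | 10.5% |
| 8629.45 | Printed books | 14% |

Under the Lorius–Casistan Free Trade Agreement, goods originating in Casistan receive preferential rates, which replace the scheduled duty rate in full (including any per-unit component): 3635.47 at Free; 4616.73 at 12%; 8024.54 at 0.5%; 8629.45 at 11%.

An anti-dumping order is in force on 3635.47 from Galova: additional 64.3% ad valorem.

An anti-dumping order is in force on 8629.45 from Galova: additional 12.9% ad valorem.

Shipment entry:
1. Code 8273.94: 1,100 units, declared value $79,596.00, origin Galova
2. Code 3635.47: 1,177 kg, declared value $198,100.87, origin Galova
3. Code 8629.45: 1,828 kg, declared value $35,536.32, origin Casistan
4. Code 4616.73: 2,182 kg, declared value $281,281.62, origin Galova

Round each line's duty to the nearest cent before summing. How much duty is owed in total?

Line 1 (8273.94, Galova, 1,100 units, $79,596.00):
Base rate for 8273.94 is 10.5%.
Duty = $79,596.00 × 10.5% = $8,357.58.
Line 2 (3635.47, Galova, 1,177 kg, $198,100.87):
Base rate for 3635.47 is 20% + $3.41/kg.
3635.47 has an FTA preferential rate, but origin Galova is not Casistan; base rate stands.
Additional duty on 3635.47 from Galova: +64.3%. Applied ad valorem rate: 20% + 64.3% = 84.3%.
Duty = $198,100.87 × 84.3% + 1,177 × $3.41 = $171,012.60.
Line 3 (8629.45, Casistan, 1,828 kg, $35,536.32):
Base rate for 8629.45 is 14%.
Origin Casistan qualifies under the Lorius–Casistan agreement and 8629.45 is covered: preferential rate 11% applies instead.
The additional-duty order on 8629.45 targets Galova, not Casistan; it does not apply.
Duty = $35,536.32 × 11% = $3,909.00.
Line 4 (4616.73, Galova, 2,182 kg, $281,281.62):
Base rate for 4616.73 is 22%.
4616.73 has an FTA preferential rate, but origin Galova is not Casistan; base rate stands.
Duty = $281,281.62 × 22% = $61,881.96.
Total = $8,357.58 + $171,012.60 + $3,909.00 + $61,881.96 = $245,161.14.

$245,161.14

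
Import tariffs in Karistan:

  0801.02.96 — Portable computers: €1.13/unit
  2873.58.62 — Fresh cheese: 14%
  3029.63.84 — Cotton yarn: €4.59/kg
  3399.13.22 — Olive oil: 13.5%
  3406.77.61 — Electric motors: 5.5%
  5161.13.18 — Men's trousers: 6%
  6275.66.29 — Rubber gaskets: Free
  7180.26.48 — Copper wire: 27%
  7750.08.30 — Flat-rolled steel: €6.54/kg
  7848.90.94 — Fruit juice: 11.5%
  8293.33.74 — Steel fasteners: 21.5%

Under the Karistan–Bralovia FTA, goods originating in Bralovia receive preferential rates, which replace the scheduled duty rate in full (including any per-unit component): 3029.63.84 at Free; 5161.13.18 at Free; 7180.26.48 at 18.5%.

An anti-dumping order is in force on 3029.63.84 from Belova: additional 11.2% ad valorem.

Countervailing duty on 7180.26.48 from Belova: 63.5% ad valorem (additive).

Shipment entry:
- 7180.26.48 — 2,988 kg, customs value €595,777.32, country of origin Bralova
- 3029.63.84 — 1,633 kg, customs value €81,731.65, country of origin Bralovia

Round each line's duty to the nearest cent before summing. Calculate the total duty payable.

Line 1 (7180.26.48, Bralova, 2,988 kg, €595,777.32):
Base rate for 7180.26.48 is 27%.
7180.26.48 has an FTA preferential rate, but origin Bralova is not Bralovia; base rate stands.
The additional-duty order on 7180.26.48 targets Belova, not Bralova; it does not apply.
Duty = €595,777.32 × 27% = €160,859.88.
Line 2 (3029.63.84, Bralovia, 1,633 kg, €81,731.65):
Base rate for 3029.63.84 is €4.59/kg.
Origin Bralovia qualifies under the Karistan–Bralovia agreement and 3029.63.84 is covered: preferential rate Free applies instead.
The additional-duty order on 3029.63.84 targets Belova, not Bralovia; it does not apply.
Duty = €81,731.65 × 0% = €0.00.
Total = €160,859.88 + €0.00 = €160,859.88.

€160,859.88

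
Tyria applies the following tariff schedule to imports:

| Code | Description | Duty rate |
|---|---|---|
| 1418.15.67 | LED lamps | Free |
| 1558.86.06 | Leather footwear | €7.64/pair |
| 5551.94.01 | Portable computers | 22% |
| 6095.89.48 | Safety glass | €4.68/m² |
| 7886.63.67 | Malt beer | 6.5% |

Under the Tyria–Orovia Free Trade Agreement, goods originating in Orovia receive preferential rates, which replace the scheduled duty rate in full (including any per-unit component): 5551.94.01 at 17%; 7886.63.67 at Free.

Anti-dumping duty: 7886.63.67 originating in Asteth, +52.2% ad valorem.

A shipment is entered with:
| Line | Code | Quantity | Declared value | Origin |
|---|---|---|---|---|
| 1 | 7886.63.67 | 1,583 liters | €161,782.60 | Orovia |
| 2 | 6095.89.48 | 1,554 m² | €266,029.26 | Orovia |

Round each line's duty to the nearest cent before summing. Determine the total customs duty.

Line 1 (7886.63.67, Orovia, 1,583 liters, €161,782.60):
Base rate for 7886.63.67 is 6.5%.
Origin Orovia qualifies under the Tyria–Orovia agreement and 7886.63.67 is covered: preferential rate Free applies instead.
The additional-duty order on 7886.63.67 targets Asteth, not Orovia; it does not apply.
Duty = €161,782.60 × 0% = €0.00.
Line 2 (6095.89.48, Orovia, 1,554 m², €266,029.26):
Base rate for 6095.89.48 is €4.68/m².
Origin Orovia is the FTA partner but 6095.89.48 is not on the preference list; base rate stands.
Duty = 1,554 × €4.68 = €7,272.72.
Total = €0.00 + €7,272.72 = €7,272.72.

€7,272.72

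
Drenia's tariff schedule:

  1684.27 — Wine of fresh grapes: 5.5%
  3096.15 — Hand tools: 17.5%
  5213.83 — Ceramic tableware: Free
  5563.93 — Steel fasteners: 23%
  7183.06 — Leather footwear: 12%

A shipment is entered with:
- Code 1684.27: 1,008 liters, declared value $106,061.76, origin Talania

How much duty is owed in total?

$5,833.40

Line 1 (1684.27, Talania, 1,008 liters, $106,061.76):
Base rate for 1684.27 is 5.5%.
Duty = $106,061.76 × 5.5% = $5,833.40.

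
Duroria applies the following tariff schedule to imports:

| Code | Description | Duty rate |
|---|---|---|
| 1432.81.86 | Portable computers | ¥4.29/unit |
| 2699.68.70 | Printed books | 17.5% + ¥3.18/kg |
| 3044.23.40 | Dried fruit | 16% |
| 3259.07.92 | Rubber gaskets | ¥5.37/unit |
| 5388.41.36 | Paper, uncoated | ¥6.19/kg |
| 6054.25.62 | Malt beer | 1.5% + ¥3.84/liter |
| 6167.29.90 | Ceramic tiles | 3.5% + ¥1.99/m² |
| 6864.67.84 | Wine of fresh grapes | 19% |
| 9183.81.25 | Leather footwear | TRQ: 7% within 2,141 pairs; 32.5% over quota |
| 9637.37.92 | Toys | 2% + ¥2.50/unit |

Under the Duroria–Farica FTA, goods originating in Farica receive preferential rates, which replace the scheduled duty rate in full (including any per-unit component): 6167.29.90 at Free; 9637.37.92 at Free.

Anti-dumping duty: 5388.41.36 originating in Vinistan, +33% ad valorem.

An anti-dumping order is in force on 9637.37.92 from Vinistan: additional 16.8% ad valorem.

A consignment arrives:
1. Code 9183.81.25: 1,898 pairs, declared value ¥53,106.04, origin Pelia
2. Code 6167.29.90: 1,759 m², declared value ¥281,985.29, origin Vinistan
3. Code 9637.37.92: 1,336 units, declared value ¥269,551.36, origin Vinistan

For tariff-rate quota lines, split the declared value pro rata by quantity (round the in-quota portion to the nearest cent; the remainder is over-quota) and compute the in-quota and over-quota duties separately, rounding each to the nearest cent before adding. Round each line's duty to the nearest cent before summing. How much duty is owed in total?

Line 1 (9183.81.25, Pelia, 1,898 pairs, ¥53,106.04):
Code 9183.81.25 is under a tariff-rate quota (threshold 2,141 pairs). Quantity 1,898 pairs is within the quota, so the in-quota rate 7% applies to the full value.
Duty = ¥53,106.04 × 7% = ¥3,717.42.
Line 2 (6167.29.90, Vinistan, 1,759 m², ¥281,985.29):
Base rate for 6167.29.90 is 3.5% + ¥1.99/m².
6167.29.90 has an FTA preferential rate, but origin Vinistan is not Farica; base rate stands.
Duty = ¥281,985.29 × 3.5% + 1,759 × ¥1.99 = ¥13,369.90.
Line 3 (9637.37.92, Vinistan, 1,336 units, ¥269,551.36):
Base rate for 9637.37.92 is 2% + ¥2.50/unit.
9637.37.92 has an FTA preferential rate, but origin Vinistan is not Farica; base rate stands.
Additional duty on 9637.37.92 from Vinistan: +16.8%. Applied ad valorem rate: 2% + 16.8% = 18.8%.
Duty = ¥269,551.36 × 18.8% + 1,336 × ¥2.50 = ¥54,015.66.
Total = ¥3,717.42 + ¥13,369.90 + ¥54,015.66 = ¥71,102.98.

¥71,102.98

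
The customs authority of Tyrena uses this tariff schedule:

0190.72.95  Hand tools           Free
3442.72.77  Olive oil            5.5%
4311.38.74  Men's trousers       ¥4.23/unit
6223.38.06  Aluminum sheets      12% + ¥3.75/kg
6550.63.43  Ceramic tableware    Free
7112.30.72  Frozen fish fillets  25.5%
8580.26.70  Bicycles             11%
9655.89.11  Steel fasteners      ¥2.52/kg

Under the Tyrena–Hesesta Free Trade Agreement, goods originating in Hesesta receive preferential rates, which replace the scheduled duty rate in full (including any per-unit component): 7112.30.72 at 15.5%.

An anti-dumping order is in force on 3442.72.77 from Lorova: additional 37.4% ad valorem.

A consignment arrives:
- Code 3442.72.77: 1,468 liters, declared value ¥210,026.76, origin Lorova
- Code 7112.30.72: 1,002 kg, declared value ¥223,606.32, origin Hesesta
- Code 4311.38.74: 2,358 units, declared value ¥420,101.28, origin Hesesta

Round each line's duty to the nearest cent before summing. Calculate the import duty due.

Line 1 (3442.72.77, Lorova, 1,468 liters, ¥210,026.76):
Base rate for 3442.72.77 is 5.5%.
Additional duty on 3442.72.77 from Lorova: +37.4%. Applied ad valorem rate: 5.5% + 37.4% = 42.9%.
Duty = ¥210,026.76 × 42.9% = ¥90,101.48.
Line 2 (7112.30.72, Hesesta, 1,002 kg, ¥223,606.32):
Base rate for 7112.30.72 is 25.5%.
Origin Hesesta qualifies under the Tyrena–Hesesta agreement and 7112.30.72 is covered: preferential rate 15.5% applies instead.
Duty = ¥223,606.32 × 15.5% = ¥34,658.98.
Line 3 (4311.38.74, Hesesta, 2,358 units, ¥420,101.28):
Base rate for 4311.38.74 is ¥4.23/unit.
Origin Hesesta is the FTA partner but 4311.38.74 is not on the preference list; base rate stands.
Duty = 2,358 × ¥4.23 = ¥9,974.34.
Total = ¥90,101.48 + ¥34,658.98 + ¥9,974.34 = ¥134,734.80.

¥134,734.80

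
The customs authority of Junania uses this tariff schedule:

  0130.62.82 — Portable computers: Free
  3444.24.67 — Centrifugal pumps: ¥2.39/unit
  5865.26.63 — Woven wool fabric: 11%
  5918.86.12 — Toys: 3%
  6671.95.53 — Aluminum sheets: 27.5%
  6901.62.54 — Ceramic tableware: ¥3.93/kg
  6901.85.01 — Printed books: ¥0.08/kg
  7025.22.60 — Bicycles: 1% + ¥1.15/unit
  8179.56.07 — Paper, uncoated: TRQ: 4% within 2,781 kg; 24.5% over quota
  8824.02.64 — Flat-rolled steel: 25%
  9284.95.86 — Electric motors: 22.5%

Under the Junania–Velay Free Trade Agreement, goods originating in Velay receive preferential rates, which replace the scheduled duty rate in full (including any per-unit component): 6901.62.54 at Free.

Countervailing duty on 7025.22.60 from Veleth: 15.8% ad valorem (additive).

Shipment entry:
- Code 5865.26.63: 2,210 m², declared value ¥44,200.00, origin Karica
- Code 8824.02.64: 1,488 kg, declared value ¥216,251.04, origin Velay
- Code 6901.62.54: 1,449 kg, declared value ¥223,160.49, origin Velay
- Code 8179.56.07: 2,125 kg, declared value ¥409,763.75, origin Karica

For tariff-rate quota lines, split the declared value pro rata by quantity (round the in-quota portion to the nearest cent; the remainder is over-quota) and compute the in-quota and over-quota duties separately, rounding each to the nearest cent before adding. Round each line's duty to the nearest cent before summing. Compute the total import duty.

Line 1 (5865.26.63, Karica, 2,210 m², ¥44,200.00):
Base rate for 5865.26.63 is 11%.
Duty = ¥44,200.00 × 11% = ¥4,862.00.
Line 2 (8824.02.64, Velay, 1,488 kg, ¥216,251.04):
Base rate for 8824.02.64 is 25%.
Origin Velay is the FTA partner but 8824.02.64 is not on the preference list; base rate stands.
Duty = ¥216,251.04 × 25% = ¥54,062.76.
Line 3 (6901.62.54, Velay, 1,449 kg, ¥223,160.49):
Base rate for 6901.62.54 is ¥3.93/kg.
Origin Velay qualifies under the Junania–Velay agreement and 6901.62.54 is covered: preferential rate Free applies instead.
Duty = ¥223,160.49 × 0% = ¥0.00.
Line 4 (8179.56.07, Karica, 2,125 kg, ¥409,763.75):
Code 8179.56.07 is under a tariff-rate quota (threshold 2,781 kg). Quantity 2,125 kg is within the quota, so the in-quota rate 4% applies to the full value.
Duty = ¥409,763.75 × 4% = ¥16,390.55.
Total = ¥4,862.00 + ¥54,062.76 + ¥0.00 + ¥16,390.55 = ¥75,315.31.

¥75,315.31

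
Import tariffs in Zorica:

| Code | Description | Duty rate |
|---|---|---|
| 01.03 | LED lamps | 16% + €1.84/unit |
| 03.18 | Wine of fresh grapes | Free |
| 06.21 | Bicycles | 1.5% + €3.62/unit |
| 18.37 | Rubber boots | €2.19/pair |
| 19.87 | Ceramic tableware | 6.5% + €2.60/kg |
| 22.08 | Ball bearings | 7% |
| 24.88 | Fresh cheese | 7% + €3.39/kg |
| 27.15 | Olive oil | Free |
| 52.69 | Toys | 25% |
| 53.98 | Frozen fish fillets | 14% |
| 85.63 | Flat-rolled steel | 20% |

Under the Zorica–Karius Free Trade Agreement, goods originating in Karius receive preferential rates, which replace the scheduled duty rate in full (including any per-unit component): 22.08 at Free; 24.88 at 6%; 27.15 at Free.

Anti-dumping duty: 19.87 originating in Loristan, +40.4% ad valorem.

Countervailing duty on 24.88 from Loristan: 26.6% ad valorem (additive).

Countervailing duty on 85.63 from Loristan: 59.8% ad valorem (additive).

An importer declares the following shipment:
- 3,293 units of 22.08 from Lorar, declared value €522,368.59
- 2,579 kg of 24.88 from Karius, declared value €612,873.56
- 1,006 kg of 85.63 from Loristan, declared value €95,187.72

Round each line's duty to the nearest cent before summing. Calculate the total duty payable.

€149,298.01

Line 1 (22.08, Lorar, 3,293 units, €522,368.59):
Base rate for 22.08 is 7%.
22.08 has an FTA preferential rate, but origin Lorar is not Karius; base rate stands.
Duty = €522,368.59 × 7% = €36,565.80.
Line 2 (24.88, Karius, 2,579 kg, €612,873.56):
Base rate for 24.88 is 7% + €3.39/kg.
Origin Karius qualifies under the Zorica–Karius agreement and 24.88 is covered: preferential rate 6% applies instead.
The additional-duty order on 24.88 targets Loristan, not Karius; it does not apply.
Duty = €612,873.56 × 6% = €36,772.41.
Line 3 (85.63, Loristan, 1,006 kg, €95,187.72):
Base rate for 85.63 is 20%.
Additional duty on 85.63 from Loristan: +59.8%. Applied ad valorem rate: 20% + 59.8% = 79.8%.
Duty = €95,187.72 × 79.8% = €75,959.80.
Total = €36,565.80 + €36,772.41 + €75,959.80 = €149,298.01.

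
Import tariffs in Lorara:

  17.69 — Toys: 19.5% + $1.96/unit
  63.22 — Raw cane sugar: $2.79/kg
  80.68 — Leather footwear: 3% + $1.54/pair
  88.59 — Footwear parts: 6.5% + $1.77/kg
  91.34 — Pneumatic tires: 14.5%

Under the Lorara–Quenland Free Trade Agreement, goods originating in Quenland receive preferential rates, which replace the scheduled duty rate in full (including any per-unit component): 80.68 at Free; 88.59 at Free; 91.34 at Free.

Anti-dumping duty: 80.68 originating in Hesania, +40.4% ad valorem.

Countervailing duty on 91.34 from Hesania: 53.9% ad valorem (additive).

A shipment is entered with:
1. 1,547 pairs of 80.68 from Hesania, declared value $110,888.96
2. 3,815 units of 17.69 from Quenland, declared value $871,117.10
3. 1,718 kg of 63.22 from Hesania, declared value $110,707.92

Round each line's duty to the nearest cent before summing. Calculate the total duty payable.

$232,646.64

Line 1 (80.68, Hesania, 1,547 pairs, $110,888.96):
Base rate for 80.68 is 3% + $1.54/pair.
80.68 has an FTA preferential rate, but origin Hesania is not Quenland; base rate stands.
Additional duty on 80.68 from Hesania: +40.4%. Applied ad valorem rate: 3% + 40.4% = 43.4%.
Duty = $110,888.96 × 43.4% + 1,547 × $1.54 = $50,508.19.
Line 2 (17.69, Quenland, 3,815 units, $871,117.10):
Base rate for 17.69 is 19.5% + $1.96/unit.
Origin Quenland is the FTA partner but 17.69 is not on the preference list; base rate stands.
Duty = $871,117.10 × 19.5% + 3,815 × $1.96 = $177,345.23.
Line 3 (63.22, Hesania, 1,718 kg, $110,707.92):
Base rate for 63.22 is $2.79/kg.
Duty = 1,718 × $2.79 = $4,793.22.
Total = $50,508.19 + $177,345.23 + $4,793.22 = $232,646.64.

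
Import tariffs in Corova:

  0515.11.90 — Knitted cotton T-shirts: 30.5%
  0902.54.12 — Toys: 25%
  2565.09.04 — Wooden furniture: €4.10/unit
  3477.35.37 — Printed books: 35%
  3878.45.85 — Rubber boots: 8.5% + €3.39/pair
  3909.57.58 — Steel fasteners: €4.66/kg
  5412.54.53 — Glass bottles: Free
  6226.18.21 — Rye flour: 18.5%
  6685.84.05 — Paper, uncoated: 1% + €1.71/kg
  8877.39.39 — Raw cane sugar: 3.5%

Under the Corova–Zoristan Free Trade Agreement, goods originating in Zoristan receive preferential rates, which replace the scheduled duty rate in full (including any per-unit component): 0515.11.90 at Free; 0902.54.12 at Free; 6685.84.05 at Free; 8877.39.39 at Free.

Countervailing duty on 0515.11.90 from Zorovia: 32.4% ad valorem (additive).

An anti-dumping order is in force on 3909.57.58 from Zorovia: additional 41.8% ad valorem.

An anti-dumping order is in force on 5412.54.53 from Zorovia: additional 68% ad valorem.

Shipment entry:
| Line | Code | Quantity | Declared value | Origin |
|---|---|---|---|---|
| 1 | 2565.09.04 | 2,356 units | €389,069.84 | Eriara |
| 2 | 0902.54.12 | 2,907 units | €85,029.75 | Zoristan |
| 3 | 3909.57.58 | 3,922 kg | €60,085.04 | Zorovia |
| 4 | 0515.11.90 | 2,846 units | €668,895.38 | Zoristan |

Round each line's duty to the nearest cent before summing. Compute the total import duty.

€53,051.67

Line 1 (2565.09.04, Eriara, 2,356 units, €389,069.84):
Base rate for 2565.09.04 is €4.10/unit.
Duty = 2,356 × €4.10 = €9,659.60.
Line 2 (0902.54.12, Zoristan, 2,907 units, €85,029.75):
Base rate for 0902.54.12 is 25%.
Origin Zoristan qualifies under the Corova–Zoristan agreement and 0902.54.12 is covered: preferential rate Free applies instead.
Duty = €85,029.75 × 0% = €0.00.
Line 3 (3909.57.58, Zorovia, 3,922 kg, €60,085.04):
Base rate for 3909.57.58 is €4.66/kg.
Additional duty on 3909.57.58 from Zorovia: +41.8% ad valorem. Applied ad valorem rate = 41.8%.
Duty = €60,085.04 × 41.8% + 3,922 × €4.66 = €43,392.07.
Line 4 (0515.11.90, Zoristan, 2,846 units, €668,895.38):
Base rate for 0515.11.90 is 30.5%.
Origin Zoristan qualifies under the Corova–Zoristan agreement and 0515.11.90 is covered: preferential rate Free applies instead.
The additional-duty order on 0515.11.90 targets Zorovia, not Zoristan; it does not apply.
Duty = €668,895.38 × 0% = €0.00.
Total = €9,659.60 + €0.00 + €43,392.07 + €0.00 = €53,051.67.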